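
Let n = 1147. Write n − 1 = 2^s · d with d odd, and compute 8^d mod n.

1147 − 1 = 1146 = 2^1 · 573, so d = 573.
8^1 ≡ 8 (mod 1147)
8^2 ≡ 8^2 = 64 ≡ 64 (mod 1147)
8^4 ≡ 64^2 = 4096 ≡ 655 (mod 1147)
8^8 ≡ 655^2 = 429025 ≡ 47 (mod 1147)
8^16 ≡ 47^2 = 2209 ≡ 1062 (mod 1147)
8^32 ≡ 1062^2 = 1127844 ≡ 343 (mod 1147)
8^64 ≡ 343^2 = 117649 ≡ 655 (mod 1147)
8^128 ≡ 655^2 = 429025 ≡ 47 (mod 1147)
8^256 ≡ 47^2 = 2209 ≡ 1062 (mod 1147)
8^512 ≡ 1062^2 = 1127844 ≡ 343 (mod 1147)
573 = 512 + 32 + 16 + 8 + 4 + 1 in binary powers of 2.
So 8^573 ≡ 343 · 343 · 1062 · 47 · 655 · 8 ≡ 450 (mod 1147).
Squaring chain: 450; never reaches −1, so base 8 is a Miller–Rabin witness that 1147 is composite.

450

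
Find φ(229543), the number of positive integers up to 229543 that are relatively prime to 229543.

218400

Factor: 229543 = 53 · 61 · 71.
φ(229543) = (53−1) · (61−1) · (71−1) = 52 · 60 · 70 = 218400.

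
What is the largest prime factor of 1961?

1961 = 37 · 53
53 is prime.
So 1961 = 37 · 53; the largest prime factor is 53.

53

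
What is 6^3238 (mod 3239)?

6^1 ≡ 6 (mod 3239)
6^2 ≡ 6^2 = 36 ≡ 36 (mod 3239)
6^4 ≡ 36^2 = 1296 ≡ 1296 (mod 3239)
6^8 ≡ 1296^2 = 1679616 ≡ 1814 (mod 3239)
6^16 ≡ 1814^2 = 3290596 ≡ 3011 (mod 3239)
6^32 ≡ 3011^2 = 9066121 ≡ 160 (mod 3239)
6^64 ≡ 160^2 = 25600 ≡ 2927 (mod 3239)
6^128 ≡ 2927^2 = 8567329 ≡ 174 (mod 3239)
6^256 ≡ 174^2 = 30276 ≡ 1125 (mod 3239)
6^512 ≡ 1125^2 = 1265625 ≡ 2415 (mod 3239)
6^1024 ≡ 2415^2 = 5832225 ≡ 2025 (mod 3239)
6^2048 ≡ 2025^2 = 4100625 ≡ 51 (mod 3239)
3238 = 2048 + 1024 + 128 + 32 + 4 + 2 in binary powers of 2.
So 6^3238 ≡ 51 · 2025 · 174 · 160 · 1296 · 36 ≡ 705 (mod 3239).
Since 705 ≠ 1, base 6 is a Fermat witness: 3239 is composite.

705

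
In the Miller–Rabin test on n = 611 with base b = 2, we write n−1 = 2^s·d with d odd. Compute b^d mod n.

611 − 1 = 610 = 2^1 · 305, so d = 305.
2^1 ≡ 2 (mod 611)
2^2 ≡ 2^2 = 4 ≡ 4 (mod 611)
2^4 ≡ 4^2 = 16 ≡ 16 (mod 611)
2^8 ≡ 16^2 = 256 ≡ 256 (mod 611)
2^16 ≡ 256^2 = 65536 ≡ 159 (mod 611)
2^32 ≡ 159^2 = 25281 ≡ 230 (mod 611)
2^64 ≡ 230^2 = 52900 ≡ 354 (mod 611)
2^128 ≡ 354^2 = 125316 ≡ 61 (mod 611)
2^256 ≡ 61^2 = 3721 ≡ 55 (mod 611)
305 = 256 + 32 + 16 + 1 in binary powers of 2.
So 2^305 ≡ 55 · 230 · 159 · 2 ≡ 487 (mod 611).
Squaring chain: 487; never reaches −1, so base 2 is a Miller–Rabin witness that 611 is composite.

487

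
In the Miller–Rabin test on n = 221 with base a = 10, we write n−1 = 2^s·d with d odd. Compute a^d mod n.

221 − 1 = 220 = 2^2 · 55, so d = 55.
10^1 ≡ 10 (mod 221)
10^2 ≡ 10^2 = 100 ≡ 100 (mod 221)
10^4 ≡ 100^2 = 10000 ≡ 55 (mod 221)
10^8 ≡ 55^2 = 3025 ≡ 152 (mod 221)
10^16 ≡ 152^2 = 23104 ≡ 120 (mod 221)
10^32 ≡ 120^2 = 14400 ≡ 35 (mod 221)
55 = 32 + 16 + 4 + 2 + 1 in binary powers of 2.
So 10^55 ≡ 35 · 120 · 55 · 100 · 10 ≡ 192 (mod 221).
Squaring chain: 192 → 178; never reaches −1, so base 10 is a Miller–Rabin witness that 221 is composite.

192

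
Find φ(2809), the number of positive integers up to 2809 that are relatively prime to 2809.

Factor: 2809 = 53^2.
φ(2809) = 53^1·(53−1) = 2756.

2756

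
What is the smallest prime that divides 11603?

41

11603 is odd.
Digit sum 11, not divisible by 3.
Ends in 3: not divisible by 5.
7: 11603 = 7·1657 + 4
11: 11603 = 11·1054 + 9
13: 11603 = 13·892 + 7
17: 11603 = 17·682 + 9
19: 11603 = 19·610 + 13
23: 11603 = 23·504 + 11
29: 11603 = 29·400 + 3
31: 11603 = 31·374 + 9
37: 11603 = 37·313 + 22
41: 11603 = 41·283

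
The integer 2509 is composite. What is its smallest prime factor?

13

2509 is odd.
Digit sum 16, not divisible by 3.
Ends in 9: not divisible by 5.
7: 2509 = 7·358 + 3
11: 2509 = 11·228 + 1
13: 2509 = 13·193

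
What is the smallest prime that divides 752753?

752753 is odd.
Digit sum 29, not divisible by 3.
Ends in 3: not divisible by 5.
7: 752753 = 7·107536 + 1
11: 752753 = 11·68432 + 1
13: 752753 = 13·57904 + 1
17: 752753 = 17·44279 + 10
19: 752753 = 19·39618 + 11
23: 752753 = 23·32728 + 9
29: 752753 = 29·25957

29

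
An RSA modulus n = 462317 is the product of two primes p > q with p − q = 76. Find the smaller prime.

643

Since p = q + 76, we have 462317 = q(q + 76), so q² + 76q − 462317 = 0.
Discriminant: 76² + 4·462317 = 5776 + 1849268 = 1855044; √1855044 = 1362.
q = (−76 + 1362)/2 = 643, and p = q + 76 = 719.
Check: 643 · 719 = 462317.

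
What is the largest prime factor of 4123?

4123 = 7 · 589
589 = 19 · 31
31 is prime.
So 4123 = 7 · 19 · 31; the largest prime factor is 31.

31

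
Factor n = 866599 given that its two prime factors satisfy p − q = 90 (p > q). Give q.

887

Since p = q + 90, we have 866599 = q(q + 90), so q² + 90q − 866599 = 0.
Discriminant: 90² + 4·866599 = 8100 + 3466396 = 3474496; √3474496 = 1864.
q = (−90 + 1864)/2 = 887, and p = q + 90 = 977.
Check: 887 · 977 = 866599.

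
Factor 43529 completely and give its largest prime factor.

43529 = 19 · 2291
2291 = 29 · 79
79 is prime.
So 43529 = 19 · 29 · 79; the largest prime factor is 79.

79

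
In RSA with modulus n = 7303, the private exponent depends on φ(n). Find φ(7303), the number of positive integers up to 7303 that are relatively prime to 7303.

7128

Factor: 7303 = 67 · 109.
φ(7303) = (67−1) · (109−1) = 66 · 108 = 7128.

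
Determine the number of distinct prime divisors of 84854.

84854 = 2 · 42427
42427 = 7 · 6061
6061 = 11 · 551
551 = 19 · 29
84854 = 2 · 7 · 11 · 19 · 29, which has 5 distinct prime factors.

5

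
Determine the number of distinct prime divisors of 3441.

3

3441 = 3 · 1147
1147 = 31 · 37
3441 = 3 · 31 · 37, which has 3 distinct prime factors.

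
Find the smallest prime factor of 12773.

12773 is odd.
Digit sum 20, not divisible by 3.
Ends in 3: not divisible by 5.
7: 12773 = 7·1824 + 5
11: 12773 = 11·1161 + 2
13: 12773 = 13·982 + 7
17: 12773 = 17·751 + 6
19: 12773 = 19·672 + 5
23: 12773 = 23·555 + 8
29: 12773 = 29·440 + 13
31: 12773 = 31·412 + 1
37: 12773 = 37·345 + 8
41: 12773 = 41·311 + 22
43: 12773 = 43·297 + 2
47: 12773 = 47·271 + 36
53: 12773 = 53·241

53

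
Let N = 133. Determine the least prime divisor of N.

133 is odd.
Digit sum 7, not divisible by 3.
Ends in 3: not divisible by 5.
7: 133 = 7·19

7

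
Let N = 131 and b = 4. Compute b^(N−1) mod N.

1

4^1 ≡ 4 (mod 131)
4^2 ≡ 4^2 = 16 ≡ 16 (mod 131)
4^4 ≡ 16^2 = 256 ≡ 125 (mod 131)
4^8 ≡ 125^2 = 15625 ≡ 36 (mod 131)
4^16 ≡ 36^2 = 1296 ≡ 117 (mod 131)
4^32 ≡ 117^2 = 13689 ≡ 65 (mod 131)
4^64 ≡ 65^2 = 4225 ≡ 33 (mod 131)
4^128 ≡ 33^2 = 1089 ≡ 41 (mod 131)
130 = 128 + 2 in binary powers of 2.
So 4^130 ≡ 41 · 16 ≡ 1 (mod 131).
Since the result is 1, base 4 gives no evidence that 131 is composite.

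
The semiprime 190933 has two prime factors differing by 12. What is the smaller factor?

431

Since p = q + 12, we have 190933 = q(q + 12), so q² + 12q − 190933 = 0.
Discriminant: 12² + 4·190933 = 144 + 763732 = 763876; √763876 = 874.
q = (−12 + 874)/2 = 431, and p = q + 12 = 443.
Check: 431 · 443 = 190933.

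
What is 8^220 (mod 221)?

8^1 ≡ 8 (mod 221)
8^2 ≡ 8^2 = 64 ≡ 64 (mod 221)
8^4 ≡ 64^2 = 4096 ≡ 118 (mod 221)
8^8 ≡ 118^2 = 13924 ≡ 1 (mod 221)
8^16 ≡ 1^2 = 1 ≡ 1 (mod 221)
8^32 ≡ 1^2 = 1 ≡ 1 (mod 221)
8^64 ≡ 1^2 = 1 ≡ 1 (mod 221)
8^128 ≡ 1^2 = 1 ≡ 1 (mod 221)
220 = 128 + 64 + 16 + 8 + 4 in binary powers of 2.
So 8^220 ≡ 1 · 1 · 1 · 1 · 118 ≡ 118 (mod 221).
Since 118 ≠ 1, base 8 is a Fermat witness: 221 is composite.

118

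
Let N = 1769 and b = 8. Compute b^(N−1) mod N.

8^1 ≡ 8 (mod 1769)
8^2 ≡ 8^2 = 64 ≡ 64 (mod 1769)
8^4 ≡ 64^2 = 4096 ≡ 558 (mod 1769)
8^8 ≡ 558^2 = 311364 ≡ 20 (mod 1769)
8^16 ≡ 20^2 = 400 ≡ 400 (mod 1769)
8^32 ≡ 400^2 = 160000 ≡ 790 (mod 1769)
8^64 ≡ 790^2 = 624100 ≡ 1412 (mod 1769)
8^128 ≡ 1412^2 = 1993744 ≡ 81 (mod 1769)
8^256 ≡ 81^2 = 6561 ≡ 1254 (mod 1769)
8^512 ≡ 1254^2 = 1572516 ≡ 1644 (mod 1769)
8^1024 ≡ 1644^2 = 2702736 ≡ 1473 (mod 1769)
1768 = 1024 + 512 + 128 + 64 + 32 + 8 in binary powers of 2.
So 8^1768 ≡ 1473 · 1644 · 81 · 1412 · 790 · 20 ≡ 935 (mod 1769).
Since 935 ≠ 1, base 8 is a Fermat witness: 1769 is composite.

935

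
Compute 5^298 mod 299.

64

5^1 ≡ 5 (mod 299)
5^2 ≡ 5^2 = 25 ≡ 25 (mod 299)
5^4 ≡ 25^2 = 625 ≡ 27 (mod 299)
5^8 ≡ 27^2 = 729 ≡ 131 (mod 299)
5^16 ≡ 131^2 = 17161 ≡ 118 (mod 299)
5^32 ≡ 118^2 = 13924 ≡ 170 (mod 299)
5^64 ≡ 170^2 = 28900 ≡ 196 (mod 299)
5^128 ≡ 196^2 = 38416 ≡ 144 (mod 299)
5^256 ≡ 144^2 = 20736 ≡ 105 (mod 299)
298 = 256 + 32 + 8 + 2 in binary powers of 2.
So 5^298 ≡ 105 · 170 · 131 · 25 ≡ 64 (mod 299).
Since 64 ≠ 1, base 5 is a Fermat witness: 299 is composite.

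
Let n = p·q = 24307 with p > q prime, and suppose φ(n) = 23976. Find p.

223

φ(n) = (p−1)(q−1) = n − (p+q) + 1, so p + q = 24307 − 23976 + 1 = 332.
p and q are the roots of t² − 332t + 24307 = 0.
Discriminant: 332² − 4·24307 = 110224 − 97228 = 12996; √12996 = 114.
q = (332 − 114)/2 = 109, p = (332 + 114)/2 = 223.
Check: 109 · 223 = 24307.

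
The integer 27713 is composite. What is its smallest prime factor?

27713 is odd.
Digit sum 20, not divisible by 3.
Ends in 3: not divisible by 5.
7: 27713 = 7·3959

7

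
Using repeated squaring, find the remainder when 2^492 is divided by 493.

373

2^1 ≡ 2 (mod 493)
2^2 ≡ 2^2 = 4 ≡ 4 (mod 493)
2^4 ≡ 4^2 = 16 ≡ 16 (mod 493)
2^8 ≡ 16^2 = 256 ≡ 256 (mod 493)
2^16 ≡ 256^2 = 65536 ≡ 460 (mod 493)
2^32 ≡ 460^2 = 211600 ≡ 103 (mod 493)
2^64 ≡ 103^2 = 10609 ≡ 256 (mod 493)
2^128 ≡ 256^2 = 65536 ≡ 460 (mod 493)
2^256 ≡ 460^2 = 211600 ≡ 103 (mod 493)
492 = 256 + 128 + 64 + 32 + 8 + 4 in binary powers of 2.
So 2^492 ≡ 103 · 460 · 256 · 103 · 256 · 16 ≡ 373 (mod 493).
Since 373 ≠ 1, base 2 is a Fermat witness: 493 is composite.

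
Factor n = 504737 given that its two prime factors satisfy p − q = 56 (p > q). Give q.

683

Since p = q + 56, we have 504737 = q(q + 56), so q² + 56q − 504737 = 0.
Discriminant: 56² + 4·504737 = 3136 + 2018948 = 2022084; √2022084 = 1422.
q = (−56 + 1422)/2 = 683, and p = q + 56 = 739.
Check: 683 · 739 = 504737.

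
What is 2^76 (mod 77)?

2^1 ≡ 2 (mod 77)
2^2 ≡ 2^2 = 4 ≡ 4 (mod 77)
2^4 ≡ 4^2 = 16 ≡ 16 (mod 77)
2^8 ≡ 16^2 = 256 ≡ 25 (mod 77)
2^16 ≡ 25^2 = 625 ≡ 9 (mod 77)
2^32 ≡ 9^2 = 81 ≡ 4 (mod 77)
2^64 ≡ 4^2 = 16 ≡ 16 (mod 77)
76 = 64 + 8 + 4 in binary powers of 2.
So 2^76 ≡ 16 · 25 · 16 ≡ 9 (mod 77).
Since 9 ≠ 1, base 2 is a Fermat witness: 77 is composite.

9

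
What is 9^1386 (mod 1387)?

9^1 ≡ 9 (mod 1387)
9^2 ≡ 9^2 = 81 ≡ 81 (mod 1387)
9^4 ≡ 81^2 = 6561 ≡ 1013 (mod 1387)
9^8 ≡ 1013^2 = 1026169 ≡ 1176 (mod 1387)
9^16 ≡ 1176^2 = 1382976 ≡ 137 (mod 1387)
9^32 ≡ 137^2 = 18769 ≡ 738 (mod 1387)
9^64 ≡ 738^2 = 544644 ≡ 940 (mod 1387)
9^128 ≡ 940^2 = 883600 ≡ 81 (mod 1387)
9^256 ≡ 81^2 = 6561 ≡ 1013 (mod 1387)
9^512 ≡ 1013^2 = 1026169 ≡ 1176 (mod 1387)
9^1024 ≡ 1176^2 = 1382976 ≡ 137 (mod 1387)
1386 = 1024 + 256 + 64 + 32 + 8 + 2 in binary powers of 2.
So 9^1386 ≡ 137 · 1013 · 940 · 738 · 1176 · 81 ≡ 1 (mod 1387).
Since the result is 1, base 9 gives no evidence that 1387 is composite.

1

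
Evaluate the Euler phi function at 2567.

2400

Factor: 2567 = 17 · 151.
φ(2567) = (17−1) · (151−1) = 16 · 150 = 2400.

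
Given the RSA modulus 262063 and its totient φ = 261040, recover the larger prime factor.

521

φ(n) = (p−1)(q−1) = n − (p+q) + 1, so p + q = 262063 − 261040 + 1 = 1024.
p and q are the roots of t² − 1024t + 262063 = 0.
Discriminant: 1024² − 4·262063 = 1048576 − 1048252 = 324; √324 = 18.
q = (1024 − 18)/2 = 503, p = (1024 + 18)/2 = 521.
Check: 503 · 521 = 262063.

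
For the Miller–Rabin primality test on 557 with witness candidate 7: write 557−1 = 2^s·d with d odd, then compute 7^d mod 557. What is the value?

556

557 − 1 = 556 = 2^2 · 139, so d = 139.
7^1 ≡ 7 (mod 557)
7^2 ≡ 7^2 = 49 ≡ 49 (mod 557)
7^4 ≡ 49^2 = 2401 ≡ 173 (mod 557)
7^8 ≡ 173^2 = 29929 ≡ 408 (mod 557)
7^16 ≡ 408^2 = 166464 ≡ 478 (mod 557)
7^32 ≡ 478^2 = 228484 ≡ 114 (mod 557)
7^64 ≡ 114^2 = 12996 ≡ 185 (mod 557)
7^128 ≡ 185^2 = 34225 ≡ 248 (mod 557)
139 = 128 + 8 + 2 + 1 in binary powers of 2.
So 7^139 ≡ 248 · 408 · 49 · 7 ≡ 556 (mod 557).
Since 7^d ≡ 556 (mod 557), base 7 does not prove 557 composite.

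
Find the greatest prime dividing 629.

629 = 17 · 37
37 is prime.
So 629 = 17 · 37; the largest prime factor is 37.

37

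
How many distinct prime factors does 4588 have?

3

4588 = 2^2 · 1147
1147 = 31 · 37
4588 = 2^2 · 31 · 37, which has 3 distinct prime factors.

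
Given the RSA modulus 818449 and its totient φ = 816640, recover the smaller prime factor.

881

φ(n) = (p−1)(q−1) = n − (p+q) + 1, so p + q = 818449 − 816640 + 1 = 1810.
p and q are the roots of t² − 1810t + 818449 = 0.
Discriminant: 1810² − 4·818449 = 3276100 − 3273796 = 2304; √2304 = 48.
q = (1810 − 48)/2 = 881, p = (1810 + 48)/2 = 929.
Check: 881 · 929 = 818449.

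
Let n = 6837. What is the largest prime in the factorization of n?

53

6837 = 3 · 2279
2279 = 43 · 53
53 is prime.
So 6837 = 3 · 43 · 53; the largest prime factor is 53.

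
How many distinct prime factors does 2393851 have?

3

2393851 = 31^2 · 2491
2491 = 47 · 53
2393851 = 31^2 · 47 · 53, which has 3 distinct prime factors.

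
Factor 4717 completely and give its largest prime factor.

4717 = 53 · 89
89 is prime.
So 4717 = 53 · 89; the largest prime factor is 89.

89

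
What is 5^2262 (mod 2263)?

900

5^1 ≡ 5 (mod 2263)
5^2 ≡ 5^2 = 25 ≡ 25 (mod 2263)
5^4 ≡ 25^2 = 625 ≡ 625 (mod 2263)
5^8 ≡ 625^2 = 390625 ≡ 1389 (mod 2263)
5^16 ≡ 1389^2 = 1929321 ≡ 1245 (mod 2263)
5^32 ≡ 1245^2 = 1550025 ≡ 2133 (mod 2263)
5^64 ≡ 2133^2 = 4549689 ≡ 1059 (mod 2263)
5^128 ≡ 1059^2 = 1121481 ≡ 1296 (mod 2263)
5^256 ≡ 1296^2 = 1679616 ≡ 470 (mod 2263)
5^512 ≡ 470^2 = 220900 ≡ 1389 (mod 2263)
5^1024 ≡ 1389^2 = 1929321 ≡ 1245 (mod 2263)
5^2048 ≡ 1245^2 = 1550025 ≡ 2133 (mod 2263)
2262 = 2048 + 128 + 64 + 16 + 4 + 2 in binary powers of 2.
So 5^2262 ≡ 2133 · 1296 · 1059 · 1245 · 625 · 25 ≡ 900 (mod 2263).
Since 900 ≠ 1, base 5 is a Fermat witness: 2263 is composite.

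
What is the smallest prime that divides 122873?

122873 is odd.
Digit sum 23, not divisible by 3.
Ends in 3: not divisible by 5.
7: 122873 = 7·17553 + 2
11: 122873 = 11·11170 + 3
13: 122873 = 13·9451 + 10
17: 122873 = 17·7227 + 14
19: 122873 = 19·6467

19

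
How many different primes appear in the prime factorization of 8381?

8381 = 17^2 · 29
8381 = 17^2 · 29, which has 2 distinct prime factors.

2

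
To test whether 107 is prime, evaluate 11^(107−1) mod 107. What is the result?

11^1 ≡ 11 (mod 107)
11^2 ≡ 11^2 = 121 ≡ 14 (mod 107)
11^4 ≡ 14^2 = 196 ≡ 89 (mod 107)
11^8 ≡ 89^2 = 7921 ≡ 3 (mod 107)
11^16 ≡ 3^2 = 9 ≡ 9 (mod 107)
11^32 ≡ 9^2 = 81 ≡ 81 (mod 107)
11^64 ≡ 81^2 = 6561 ≡ 34 (mod 107)
106 = 64 + 32 + 8 + 2 in binary powers of 2.
So 11^106 ≡ 34 · 81 · 3 · 14 ≡ 1 (mod 107).
Since the result is 1, base 11 gives no evidence that 107 is composite.

1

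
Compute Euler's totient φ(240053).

Factor: 240053 = 11 · 139 · 157.
φ(240053) = (11−1) · (139−1) · (157−1) = 10 · 138 · 156 = 215280.

215280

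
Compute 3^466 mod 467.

3^1 ≡ 3 (mod 467)
3^2 ≡ 3^2 = 9 ≡ 9 (mod 467)
3^4 ≡ 9^2 = 81 ≡ 81 (mod 467)
3^8 ≡ 81^2 = 6561 ≡ 23 (mod 467)
3^16 ≡ 23^2 = 529 ≡ 62 (mod 467)
3^32 ≡ 62^2 = 3844 ≡ 108 (mod 467)
3^64 ≡ 108^2 = 11664 ≡ 456 (mod 467)
3^128 ≡ 456^2 = 207936 ≡ 121 (mod 467)
3^256 ≡ 121^2 = 14641 ≡ 164 (mod 467)
466 = 256 + 128 + 64 + 16 + 2 in binary powers of 2.
So 3^466 ≡ 164 · 121 · 456 · 62 · 9 ≡ 1 (mod 467).
Since the result is 1, base 3 gives no evidence that 467 is composite.

1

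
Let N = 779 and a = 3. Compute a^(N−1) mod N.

214

3^1 ≡ 3 (mod 779)
3^2 ≡ 3^2 = 9 ≡ 9 (mod 779)
3^4 ≡ 9^2 = 81 ≡ 81 (mod 779)
3^8 ≡ 81^2 = 6561 ≡ 329 (mod 779)
3^16 ≡ 329^2 = 108241 ≡ 739 (mod 779)
3^32 ≡ 739^2 = 546121 ≡ 42 (mod 779)
3^64 ≡ 42^2 = 1764 ≡ 206 (mod 779)
3^128 ≡ 206^2 = 42436 ≡ 370 (mod 779)
3^256 ≡ 370^2 = 136900 ≡ 575 (mod 779)
3^512 ≡ 575^2 = 330625 ≡ 329 (mod 779)
778 = 512 + 256 + 8 + 2 in binary powers of 2.
So 3^778 ≡ 329 · 575 · 329 · 9 ≡ 214 (mod 779).
Since 214 ≠ 1, base 3 is a Fermat witness: 779 is composite.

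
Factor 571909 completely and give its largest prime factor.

571909 = 13 · 43993
43993 = 29 · 1517
1517 = 37 · 41
41 is prime.
So 571909 = 13 · 29 · 37 · 41; the largest prime factor is 41.

41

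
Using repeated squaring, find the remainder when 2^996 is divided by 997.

1

2^1 ≡ 2 (mod 997)
2^2 ≡ 2^2 = 4 ≡ 4 (mod 997)
2^4 ≡ 4^2 = 16 ≡ 16 (mod 997)
2^8 ≡ 16^2 = 256 ≡ 256 (mod 997)
2^16 ≡ 256^2 = 65536 ≡ 731 (mod 997)
2^32 ≡ 731^2 = 534361 ≡ 966 (mod 997)
2^64 ≡ 966^2 = 933156 ≡ 961 (mod 997)
2^128 ≡ 961^2 = 923521 ≡ 299 (mod 997)
2^256 ≡ 299^2 = 89401 ≡ 668 (mod 997)
2^512 ≡ 668^2 = 446224 ≡ 565 (mod 997)
996 = 512 + 256 + 128 + 64 + 32 + 4 in binary powers of 2.
So 2^996 ≡ 565 · 668 · 299 · 961 · 966 · 16 ≡ 1 (mod 997).
Since the result is 1, base 2 gives no evidence that 997 is composite.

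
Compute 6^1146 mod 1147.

6^1 ≡ 6 (mod 1147)
6^2 ≡ 6^2 = 36 ≡ 36 (mod 1147)
6^4 ≡ 36^2 = 1296 ≡ 149 (mod 1147)
6^8 ≡ 149^2 = 22201 ≡ 408 (mod 1147)
6^16 ≡ 408^2 = 166464 ≡ 149 (mod 1147)
6^32 ≡ 149^2 = 22201 ≡ 408 (mod 1147)
6^64 ≡ 408^2 = 166464 ≡ 149 (mod 1147)
6^128 ≡ 149^2 = 22201 ≡ 408 (mod 1147)
6^256 ≡ 408^2 = 166464 ≡ 149 (mod 1147)
6^512 ≡ 149^2 = 22201 ≡ 408 (mod 1147)
6^1024 ≡ 408^2 = 166464 ≡ 149 (mod 1147)
1146 = 1024 + 64 + 32 + 16 + 8 + 2 in binary powers of 2.
So 6^1146 ≡ 149 · 149 · 408 · 149 · 408 · 36 ≡ 776 (mod 1147).
Since 776 ≠ 1, base 6 is a Fermat witness: 1147 is composite.

776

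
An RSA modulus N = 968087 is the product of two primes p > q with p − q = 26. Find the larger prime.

Since p = q + 26, we have 968087 = q(q + 26), so q² + 26q − 968087 = 0.
Discriminant: 26² + 4·968087 = 676 + 3872348 = 3873024; √3873024 = 1968.
q = (−26 + 1968)/2 = 971, and p = q + 26 = 997.
Check: 971 · 997 = 968087.

997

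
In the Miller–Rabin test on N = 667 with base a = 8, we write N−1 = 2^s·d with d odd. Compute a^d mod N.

374

667 − 1 = 666 = 2^1 · 333, so d = 333.
8^1 ≡ 8 (mod 667)
8^2 ≡ 8^2 = 64 ≡ 64 (mod 667)
8^4 ≡ 64^2 = 4096 ≡ 94 (mod 667)
8^8 ≡ 94^2 = 8836 ≡ 165 (mod 667)
8^16 ≡ 165^2 = 27225 ≡ 545 (mod 667)
8^32 ≡ 545^2 = 297025 ≡ 210 (mod 667)
8^64 ≡ 210^2 = 44100 ≡ 78 (mod 667)
8^128 ≡ 78^2 = 6084 ≡ 81 (mod 667)
8^256 ≡ 81^2 = 6561 ≡ 558 (mod 667)
333 = 256 + 64 + 8 + 4 + 1 in binary powers of 2.
So 8^333 ≡ 558 · 78 · 165 · 94 · 8 ≡ 374 (mod 667).
Squaring chain: 374; never reaches −1, so base 8 is a Miller–Rabin witness that 667 is composite.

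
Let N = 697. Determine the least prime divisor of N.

17

697 is odd.
Digit sum 22, not divisible by 3.
Ends in 7: not divisible by 5.
7: 697 = 7·99 + 4
11: 697 = 11·63 + 4
13: 697 = 13·53 + 8
17: 697 = 17·41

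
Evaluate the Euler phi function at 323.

Factor: 323 = 17 · 19.
φ(323) = (17−1) · (19−1) = 16 · 18 = 288.

288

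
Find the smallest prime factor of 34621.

89

34621 is odd.
Digit sum 16, not divisible by 3.
Ends in 1: not divisible by 5.
7: 34621 = 7·4945 + 6
11: 34621 = 11·3147 + 4
13: 34621 = 13·2663 + 2
17: 34621 = 17·2036 + 9
19: 34621 = 19·1822 + 3
23: 34621 = 23·1505 + 6
29: 34621 = 29·1193 + 24
31: 34621 = 31·1116 + 25
37: 34621 = 37·935 + 26
41: 34621 = 41·844 + 17
43: 34621 = 43·805 + 6
47: 34621 = 47·736 + 29
53: 34621 = 53·653 + 12
59: 34621 = 59·586 + 47
61: 34621 = 61·567 + 34
67: 34621 = 67·516 + 49
71: 34621 = 71·487 + 44
73: 34621 = 73·474 + 19
79: 34621 = 79·438 + 19
83: 34621 = 83·417 + 10
89: 34621 = 89·389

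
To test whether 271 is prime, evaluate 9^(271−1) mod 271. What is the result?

9^1 ≡ 9 (mod 271)
9^2 ≡ 9^2 = 81 ≡ 81 (mod 271)
9^4 ≡ 81^2 = 6561 ≡ 57 (mod 271)
9^8 ≡ 57^2 = 3249 ≡ 268 (mod 271)
9^16 ≡ 268^2 = 71824 ≡ 9 (mod 271)
9^32 ≡ 9^2 = 81 ≡ 81 (mod 271)
9^64 ≡ 81^2 = 6561 ≡ 57 (mod 271)
9^128 ≡ 57^2 = 3249 ≡ 268 (mod 271)
9^256 ≡ 268^2 = 71824 ≡ 9 (mod 271)
270 = 256 + 8 + 4 + 2 in binary powers of 2.
So 9^270 ≡ 9 · 268 · 57 · 81 ≡ 1 (mod 271).
Since the result is 1, base 9 gives no evidence that 271 is composite.

1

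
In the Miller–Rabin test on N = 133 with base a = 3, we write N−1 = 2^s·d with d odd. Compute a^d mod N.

69

133 − 1 = 132 = 2^2 · 33, so d = 33.
3^1 ≡ 3 (mod 133)
3^2 ≡ 3^2 = 9 ≡ 9 (mod 133)
3^4 ≡ 9^2 = 81 ≡ 81 (mod 133)
3^8 ≡ 81^2 = 6561 ≡ 44 (mod 133)
3^16 ≡ 44^2 = 1936 ≡ 74 (mod 133)
3^32 ≡ 74^2 = 5476 ≡ 23 (mod 133)
33 = 32 + 1 in binary powers of 2.
So 3^33 ≡ 23 · 3 ≡ 69 (mod 133).
Squaring chain: 69 → 106; never reaches −1, so base 3 is a Miller–Rabin witness that 133 is composite.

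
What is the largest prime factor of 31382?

31382 = 2 · 15691
15691 = 13 · 1207
1207 = 17 · 71
71 is prime.
So 31382 = 2 · 13 · 17 · 71; the largest prime factor is 71.

71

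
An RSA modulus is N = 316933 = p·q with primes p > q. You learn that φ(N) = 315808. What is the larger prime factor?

φ(n) = (p−1)(q−1) = n − (p+q) + 1, so p + q = 316933 − 315808 + 1 = 1126.
p and q are the roots of t² − 1126t + 316933 = 0.
Discriminant: 1126² − 4·316933 = 1267876 − 1267732 = 144; √144 = 12.
q = (1126 − 12)/2 = 557, p = (1126 + 12)/2 = 569.
Check: 557 · 569 = 316933.

569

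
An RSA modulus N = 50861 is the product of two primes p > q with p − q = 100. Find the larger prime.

Since p = q + 100, we have 50861 = q(q + 100), so q² + 100q − 50861 = 0.
Discriminant: 100² + 4·50861 = 10000 + 203444 = 213444; √213444 = 462.
q = (−100 + 462)/2 = 181, and p = q + 100 = 281.
Check: 181 · 281 = 50861.

281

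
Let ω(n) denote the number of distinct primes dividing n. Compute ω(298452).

6

298452 = 2^2 · 74613
74613 = 3 · 24871
24871 = 7 · 3553
3553 = 11 · 323
323 = 17 · 19
298452 = 2^2 · 3 · 7 · 11 · 17 · 19, which has 6 distinct prime factors.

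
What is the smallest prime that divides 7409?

31

7409 is odd.
Digit sum 20, not divisible by 3.
Ends in 9: not divisible by 5.
7: 7409 = 7·1058 + 3
11: 7409 = 11·673 + 6
13: 7409 = 13·569 + 12
17: 7409 = 17·435 + 14
19: 7409 = 19·389 + 18
23: 7409 = 23·322 + 3
29: 7409 = 29·255 + 14
31: 7409 = 31·239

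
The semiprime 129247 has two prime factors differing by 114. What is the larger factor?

421

Since p = q + 114, we have 129247 = q(q + 114), so q² + 114q − 129247 = 0.
Discriminant: 114² + 4·129247 = 12996 + 516988 = 529984; √529984 = 728.
q = (−114 + 728)/2 = 307, and p = q + 114 = 421.
Check: 307 · 421 = 129247.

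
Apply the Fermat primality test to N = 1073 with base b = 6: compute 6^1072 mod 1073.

6^1 ≡ 6 (mod 1073)
6^2 ≡ 6^2 = 36 ≡ 36 (mod 1073)
6^4 ≡ 36^2 = 1296 ≡ 223 (mod 1073)
6^8 ≡ 223^2 = 49729 ≡ 371 (mod 1073)
6^16 ≡ 371^2 = 137641 ≡ 297 (mod 1073)
6^32 ≡ 297^2 = 88209 ≡ 223 (mod 1073)
6^64 ≡ 223^2 = 49729 ≡ 371 (mod 1073)
6^128 ≡ 371^2 = 137641 ≡ 297 (mod 1073)
6^256 ≡ 297^2 = 88209 ≡ 223 (mod 1073)
6^512 ≡ 223^2 = 49729 ≡ 371 (mod 1073)
6^1024 ≡ 371^2 = 137641 ≡ 297 (mod 1073)
1072 = 1024 + 32 + 16 in binary powers of 2.
So 6^1072 ≡ 297 · 223 · 297 ≡ 371 (mod 1073).
Since 371 ≠ 1, base 6 is a Fermat witness: 1073 is composite.

371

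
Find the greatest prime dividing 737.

67

737 = 11 · 67
67 is prime.
So 737 = 11 · 67; the largest prime factor is 67.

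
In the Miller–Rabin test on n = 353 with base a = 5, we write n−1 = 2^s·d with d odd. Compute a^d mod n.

353 − 1 = 352 = 2^5 · 11, so d = 11.
5^1 ≡ 5 (mod 353)
5^2 ≡ 5^2 = 25 ≡ 25 (mod 353)
5^4 ≡ 25^2 = 625 ≡ 272 (mod 353)
5^8 ≡ 272^2 = 73984 ≡ 207 (mod 353)
11 = 8 + 2 + 1 in binary powers of 2.
So 5^11 ≡ 207 · 25 · 5 ≡ 106 (mod 353).
Squaring chain: 106 → 293 → 70 → 311 → 352; reaches −1, so base 5 does not prove 353 composite.

106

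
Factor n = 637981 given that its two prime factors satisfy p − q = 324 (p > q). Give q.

653

Since p = q + 324, we have 637981 = q(q + 324), so q² + 324q − 637981 = 0.
Discriminant: 324² + 4·637981 = 104976 + 2551924 = 2656900; √2656900 = 1630.
q = (−324 + 1630)/2 = 653, and p = q + 324 = 977.
Check: 653 · 977 = 637981.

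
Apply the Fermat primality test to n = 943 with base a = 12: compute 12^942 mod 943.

12^1 ≡ 12 (mod 943)
12^2 ≡ 12^2 = 144 ≡ 144 (mod 943)
12^4 ≡ 144^2 = 20736 ≡ 933 (mod 943)
12^8 ≡ 933^2 = 870489 ≡ 100 (mod 943)
12^16 ≡ 100^2 = 10000 ≡ 570 (mod 943)
12^32 ≡ 570^2 = 324900 ≡ 508 (mod 943)
12^64 ≡ 508^2 = 258064 ≡ 625 (mod 943)
12^128 ≡ 625^2 = 390625 ≡ 223 (mod 943)
12^256 ≡ 223^2 = 49729 ≡ 693 (mod 943)
12^512 ≡ 693^2 = 480249 ≡ 262 (mod 943)
942 = 512 + 256 + 128 + 32 + 8 + 4 + 2 in binary powers of 2.
So 12^942 ≡ 262 · 693 · 223 · 508 · 100 · 933 · 144 ≡ 430 (mod 943).
Since 430 ≠ 1, base 12 is a Fermat witness: 943 is composite.

430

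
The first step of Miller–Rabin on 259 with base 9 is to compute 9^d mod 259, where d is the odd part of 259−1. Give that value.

211

259 − 1 = 258 = 2^1 · 129, so d = 129.
9^1 ≡ 9 (mod 259)
9^2 ≡ 9^2 = 81 ≡ 81 (mod 259)
9^4 ≡ 81^2 = 6561 ≡ 86 (mod 259)
9^8 ≡ 86^2 = 7396 ≡ 144 (mod 259)
9^16 ≡ 144^2 = 20736 ≡ 16 (mod 259)
9^32 ≡ 16^2 = 256 ≡ 256 (mod 259)
9^64 ≡ 256^2 = 65536 ≡ 9 (mod 259)
9^128 ≡ 9^2 = 81 ≡ 81 (mod 259)
129 = 128 + 1 in binary powers of 2.
So 9^129 ≡ 81 · 9 ≡ 211 (mod 259).
Squaring chain: 211; never reaches −1, so base 9 is a Miller–Rabin witness that 259 is composite.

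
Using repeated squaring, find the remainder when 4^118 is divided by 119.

4^1 ≡ 4 (mod 119)
4^2 ≡ 4^2 = 16 ≡ 16 (mod 119)
4^4 ≡ 16^2 = 256 ≡ 18 (mod 119)
4^8 ≡ 18^2 = 324 ≡ 86 (mod 119)
4^16 ≡ 86^2 = 7396 ≡ 18 (mod 119)
4^32 ≡ 18^2 = 324 ≡ 86 (mod 119)
4^64 ≡ 86^2 = 7396 ≡ 18 (mod 119)
118 = 64 + 32 + 16 + 4 + 2 in binary powers of 2.
So 4^118 ≡ 18 · 86 · 18 · 18 · 16 ≡ 67 (mod 119).
Since 67 ≠ 1, base 4 is a Fermat witness: 119 is composite.

67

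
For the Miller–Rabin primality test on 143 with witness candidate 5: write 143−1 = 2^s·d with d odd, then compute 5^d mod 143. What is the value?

60

143 − 1 = 142 = 2^1 · 71, so d = 71.
5^1 ≡ 5 (mod 143)
5^2 ≡ 5^2 = 25 ≡ 25 (mod 143)
5^4 ≡ 25^2 = 625 ≡ 53 (mod 143)
5^8 ≡ 53^2 = 2809 ≡ 92 (mod 143)
5^16 ≡ 92^2 = 8464 ≡ 27 (mod 143)
5^32 ≡ 27^2 = 729 ≡ 14 (mod 143)
5^64 ≡ 14^2 = 196 ≡ 53 (mod 143)
71 = 64 + 4 + 2 + 1 in binary powers of 2.
So 5^71 ≡ 53 · 53 · 25 · 5 ≡ 60 (mod 143).
Squaring chain: 60; never reaches −1, so base 5 is a Miller–Rabin witness that 143 is composite.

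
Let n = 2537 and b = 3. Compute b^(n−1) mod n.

3^1 ≡ 3 (mod 2537)
3^2 ≡ 3^2 = 9 ≡ 9 (mod 2537)
3^4 ≡ 9^2 = 81 ≡ 81 (mod 2537)
3^8 ≡ 81^2 = 6561 ≡ 1487 (mod 2537)
3^16 ≡ 1487^2 = 2211169 ≡ 1442 (mod 2537)
3^32 ≡ 1442^2 = 2079364 ≡ 1561 (mod 2537)
3^64 ≡ 1561^2 = 2436721 ≡ 1201 (mod 2537)
3^128 ≡ 1201^2 = 1442401 ≡ 1385 (mod 2537)
3^256 ≡ 1385^2 = 1918225 ≡ 253 (mod 2537)
3^512 ≡ 253^2 = 64009 ≡ 584 (mod 2537)
3^1024 ≡ 584^2 = 341056 ≡ 1098 (mod 2537)
3^2048 ≡ 1098^2 = 1205604 ≡ 529 (mod 2537)
2536 = 2048 + 256 + 128 + 64 + 32 + 8 in binary powers of 2.
So 3^2536 ≡ 529 · 253 · 1385 · 1201 · 1561 · 1487 ≡ 969 (mod 2537).
Since 969 ≠ 1, base 3 is a Fermat witness: 2537 is composite.

969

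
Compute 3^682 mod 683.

3^1 ≡ 3 (mod 683)
3^2 ≡ 3^2 = 9 ≡ 9 (mod 683)
3^4 ≡ 9^2 = 81 ≡ 81 (mod 683)
3^8 ≡ 81^2 = 6561 ≡ 414 (mod 683)
3^16 ≡ 414^2 = 171396 ≡ 646 (mod 683)
3^32 ≡ 646^2 = 417316 ≡ 3 (mod 683)
3^64 ≡ 3^2 = 9 ≡ 9 (mod 683)
3^128 ≡ 9^2 = 81 ≡ 81 (mod 683)
3^256 ≡ 81^2 = 6561 ≡ 414 (mod 683)
3^512 ≡ 414^2 = 171396 ≡ 646 (mod 683)
682 = 512 + 128 + 32 + 8 + 2 in binary powers of 2.
So 3^682 ≡ 646 · 81 · 3 · 414 · 9 ≡ 1 (mod 683).
Since the result is 1, base 3 gives no evidence that 683 is composite.

1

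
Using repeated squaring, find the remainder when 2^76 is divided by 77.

9

2^1 ≡ 2 (mod 77)
2^2 ≡ 2^2 = 4 ≡ 4 (mod 77)
2^4 ≡ 4^2 = 16 ≡ 16 (mod 77)
2^8 ≡ 16^2 = 256 ≡ 25 (mod 77)
2^16 ≡ 25^2 = 625 ≡ 9 (mod 77)
2^32 ≡ 9^2 = 81 ≡ 4 (mod 77)
2^64 ≡ 4^2 = 16 ≡ 16 (mod 77)
76 = 64 + 8 + 4 in binary powers of 2.
So 2^76 ≡ 16 · 25 · 16 ≡ 9 (mod 77).
Since 9 ≠ 1, base 2 is a Fermat witness: 77 is composite.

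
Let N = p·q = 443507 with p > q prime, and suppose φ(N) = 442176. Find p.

φ(n) = (p−1)(q−1) = n − (p+q) + 1, so p + q = 443507 − 442176 + 1 = 1332.
p and q are the roots of t² − 1332t + 443507 = 0.
Discriminant: 1332² − 4·443507 = 1774224 − 1774028 = 196; √196 = 14.
q = (1332 − 14)/2 = 659, p = (1332 + 14)/2 = 673.
Check: 659 · 673 = 443507.

673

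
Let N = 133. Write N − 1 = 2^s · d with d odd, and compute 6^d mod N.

125

133 − 1 = 132 = 2^2 · 33, so d = 33.
6^1 ≡ 6 (mod 133)
6^2 ≡ 6^2 = 36 ≡ 36 (mod 133)
6^4 ≡ 36^2 = 1296 ≡ 99 (mod 133)
6^8 ≡ 99^2 = 9801 ≡ 92 (mod 133)
6^16 ≡ 92^2 = 8464 ≡ 85 (mod 133)
6^32 ≡ 85^2 = 7225 ≡ 43 (mod 133)
33 = 32 + 1 in binary powers of 2.
So 6^33 ≡ 43 · 6 ≡ 125 (mod 133).
Squaring chain: 125 → 64; never reaches −1, so base 6 is a Miller–Rabin witness that 133 is composite.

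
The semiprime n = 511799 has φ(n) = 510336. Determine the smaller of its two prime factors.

577

φ(n) = (p−1)(q−1) = n − (p+q) + 1, so p + q = 511799 − 510336 + 1 = 1464.
p and q are the roots of t² − 1464t + 511799 = 0.
Discriminant: 1464² − 4·511799 = 2143296 − 2047196 = 96100; √96100 = 310.
q = (1464 − 310)/2 = 577, p = (1464 + 310)/2 = 887.
Check: 577 · 887 = 511799.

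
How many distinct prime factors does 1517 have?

1517 = 37 · 41
1517 = 37 · 41, which has 2 distinct prime factors.

2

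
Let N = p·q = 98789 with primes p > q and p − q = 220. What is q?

223

Since p = q + 220, we have 98789 = q(q + 220), so q² + 220q − 98789 = 0.
Discriminant: 220² + 4·98789 = 48400 + 395156 = 443556; √443556 = 666.
q = (−220 + 666)/2 = 223, and p = q + 220 = 443.
Check: 223 · 443 = 98789.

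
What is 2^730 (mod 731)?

4

2^1 ≡ 2 (mod 731)
2^2 ≡ 2^2 = 4 ≡ 4 (mod 731)
2^4 ≡ 4^2 = 16 ≡ 16 (mod 731)
2^8 ≡ 16^2 = 256 ≡ 256 (mod 731)
2^16 ≡ 256^2 = 65536 ≡ 477 (mod 731)
2^32 ≡ 477^2 = 227529 ≡ 188 (mod 731)
2^64 ≡ 188^2 = 35344 ≡ 256 (mod 731)
2^128 ≡ 256^2 = 65536 ≡ 477 (mod 731)
2^256 ≡ 477^2 = 227529 ≡ 188 (mod 731)
2^512 ≡ 188^2 = 35344 ≡ 256 (mod 731)
730 = 512 + 128 + 64 + 16 + 8 + 2 in binary powers of 2.
So 2^730 ≡ 256 · 477 · 256 · 477 · 256 · 4 ≡ 4 (mod 731).
Since 4 ≠ 1, base 2 is a Fermat witness: 731 is composite.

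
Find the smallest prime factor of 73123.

73123 is odd.
Digit sum 16, not divisible by 3.
Ends in 3: not divisible by 5.
7: 73123 = 7·10446 + 1
11: 73123 = 11·6647 + 6
13: 73123 = 13·5624 + 11
17: 73123 = 17·4301 + 6
19: 73123 = 19·3848 + 11
23: 73123 = 23·3179 + 6
29: 73123 = 29·2521 + 14
31: 73123 = 31·2358 + 25
37: 73123 = 37·1976 + 11
41: 73123 = 41·1783 + 20
43: 73123 = 43·1700 + 23
47: 73123 = 47·1555 + 38
53: 73123 = 53·1379 + 36
59: 73123 = 59·1239 + 22
61: 73123 = 61·1198 + 45
67: 73123 = 67·1091 + 26
71: 73123 = 71·1029 + 64
73: 73123 = 73·1001 + 50
79: 73123 = 79·925 + 48
83: 73123 = 83·881

83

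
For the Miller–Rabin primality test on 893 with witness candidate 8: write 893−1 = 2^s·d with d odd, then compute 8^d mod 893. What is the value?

521

893 − 1 = 892 = 2^2 · 223, so d = 223.
8^1 ≡ 8 (mod 893)
8^2 ≡ 8^2 = 64 ≡ 64 (mod 893)
8^4 ≡ 64^2 = 4096 ≡ 524 (mod 893)
8^8 ≡ 524^2 = 274576 ≡ 425 (mod 893)
8^16 ≡ 425^2 = 180625 ≡ 239 (mod 893)
8^32 ≡ 239^2 = 57121 ≡ 862 (mod 893)
8^64 ≡ 862^2 = 743044 ≡ 68 (mod 893)
8^128 ≡ 68^2 = 4624 ≡ 159 (mod 893)
223 = 128 + 64 + 16 + 8 + 4 + 2 + 1 in binary powers of 2.
So 8^223 ≡ 159 · 68 · 239 · 425 · 524 · 64 · 8 ≡ 521 (mod 893).
Squaring chain: 521 → 862; never reaches −1, so base 8 is a Miller–Rabin witness that 893 is composite.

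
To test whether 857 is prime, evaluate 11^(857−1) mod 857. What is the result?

1

11^1 ≡ 11 (mod 857)
11^2 ≡ 11^2 = 121 ≡ 121 (mod 857)
11^4 ≡ 121^2 = 14641 ≡ 72 (mod 857)
11^8 ≡ 72^2 = 5184 ≡ 42 (mod 857)
11^16 ≡ 42^2 = 1764 ≡ 50 (mod 857)
11^32 ≡ 50^2 = 2500 ≡ 786 (mod 857)
11^64 ≡ 786^2 = 617796 ≡ 756 (mod 857)
11^128 ≡ 756^2 = 571536 ≡ 774 (mod 857)
11^256 ≡ 774^2 = 599076 ≡ 33 (mod 857)
11^512 ≡ 33^2 = 1089 ≡ 232 (mod 857)
856 = 512 + 256 + 64 + 16 + 8 in binary powers of 2.
So 11^856 ≡ 232 · 33 · 756 · 50 · 42 ≡ 1 (mod 857).
Since the result is 1, base 11 gives no evidence that 857 is composite.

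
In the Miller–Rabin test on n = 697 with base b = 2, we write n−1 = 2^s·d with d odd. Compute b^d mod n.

697 − 1 = 696 = 2^3 · 87, so d = 87.
2^1 ≡ 2 (mod 697)
2^2 ≡ 2^2 = 4 ≡ 4 (mod 697)
2^4 ≡ 4^2 = 16 ≡ 16 (mod 697)
2^8 ≡ 16^2 = 256 ≡ 256 (mod 697)
2^16 ≡ 256^2 = 65536 ≡ 18 (mod 697)
2^32 ≡ 18^2 = 324 ≡ 324 (mod 697)
2^64 ≡ 324^2 = 104976 ≡ 426 (mod 697)
87 = 64 + 16 + 4 + 2 + 1 in binary powers of 2.
So 2^87 ≡ 426 · 18 · 16 · 4 · 2 ≡ 128 (mod 697).
Squaring chain: 128 → 353 → 543; never reaches −1, so base 2 is a Miller–Rabin witness that 697 is composite.

128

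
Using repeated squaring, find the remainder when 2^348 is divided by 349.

2^1 ≡ 2 (mod 349)
2^2 ≡ 2^2 = 4 ≡ 4 (mod 349)
2^4 ≡ 4^2 = 16 ≡ 16 (mod 349)
2^8 ≡ 16^2 = 256 ≡ 256 (mod 349)
2^16 ≡ 256^2 = 65536 ≡ 273 (mod 349)
2^32 ≡ 273^2 = 74529 ≡ 192 (mod 349)
2^64 ≡ 192^2 = 36864 ≡ 219 (mod 349)
2^128 ≡ 219^2 = 47961 ≡ 148 (mod 349)
2^256 ≡ 148^2 = 21904 ≡ 266 (mod 349)
348 = 256 + 64 + 16 + 8 + 4 in binary powers of 2.
So 2^348 ≡ 266 · 219 · 273 · 256 · 16 ≡ 1 (mod 349).
Since the result is 1, base 2 gives no evidence that 349 is composite.

1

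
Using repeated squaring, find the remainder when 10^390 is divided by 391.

10^1 ≡ 10 (mod 391)
10^2 ≡ 10^2 = 100 ≡ 100 (mod 391)
10^4 ≡ 100^2 = 10000 ≡ 225 (mod 391)
10^8 ≡ 225^2 = 50625 ≡ 186 (mod 391)
10^16 ≡ 186^2 = 34596 ≡ 188 (mod 391)
10^32 ≡ 188^2 = 35344 ≡ 154 (mod 391)
10^64 ≡ 154^2 = 23716 ≡ 256 (mod 391)
10^128 ≡ 256^2 = 65536 ≡ 239 (mod 391)
10^256 ≡ 239^2 = 57121 ≡ 35 (mod 391)
390 = 256 + 128 + 4 + 2 in binary powers of 2.
So 10^390 ≡ 35 · 239 · 225 · 100 ≡ 349 (mod 391).
Since 349 ≠ 1, base 10 is a Fermat witness: 391 is composite.

349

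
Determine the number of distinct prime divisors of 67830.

6

67830 = 2 · 33915
33915 = 3 · 11305
11305 = 5 · 2261
2261 = 7 · 323
323 = 17 · 19
67830 = 2 · 3 · 5 · 7 · 17 · 19, which has 6 distinct prime factors.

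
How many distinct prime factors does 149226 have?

6

149226 = 2 · 74613
74613 = 3 · 24871
24871 = 7 · 3553
3553 = 11 · 323
323 = 17 · 19
149226 = 2 · 3 · 7 · 11 · 17 · 19, which has 6 distinct prime factors.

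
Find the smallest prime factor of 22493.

83

22493 is odd.
Digit sum 20, not divisible by 3.
Ends in 3: not divisible by 5.
7: 22493 = 7·3213 + 2
11: 22493 = 11·2044 + 9
13: 22493 = 13·1730 + 3
17: 22493 = 17·1323 + 2
19: 22493 = 19·1183 + 16
23: 22493 = 23·977 + 22
29: 22493 = 29·775 + 18
31: 22493 = 31·725 + 18
37: 22493 = 37·607 + 34
41: 22493 = 41·548 + 25
43: 22493 = 43·523 + 4
47: 22493 = 47·478 + 27
53: 22493 = 53·424 + 21
59: 22493 = 59·381 + 14
61: 22493 = 61·368 + 45
67: 22493 = 67·335 + 48
71: 22493 = 71·316 + 57
73: 22493 = 73·308 + 9
79: 22493 = 79·284 + 57
83: 22493 = 83·271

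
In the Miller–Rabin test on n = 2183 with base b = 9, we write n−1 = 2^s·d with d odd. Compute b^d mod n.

1302

2183 − 1 = 2182 = 2^1 · 1091, so d = 1091.
9^1 ≡ 9 (mod 2183)
9^2 ≡ 9^2 = 81 ≡ 81 (mod 2183)
9^4 ≡ 81^2 = 6561 ≡ 12 (mod 2183)
9^8 ≡ 12^2 = 144 ≡ 144 (mod 2183)
9^16 ≡ 144^2 = 20736 ≡ 1089 (mod 2183)
9^32 ≡ 1089^2 = 1185921 ≡ 552 (mod 2183)
9^64 ≡ 552^2 = 304704 ≡ 1267 (mod 2183)
9^128 ≡ 1267^2 = 1605289 ≡ 784 (mod 2183)
9^256 ≡ 784^2 = 614656 ≡ 1233 (mod 2183)
9^512 ≡ 1233^2 = 1520289 ≡ 921 (mod 2183)
9^1024 ≡ 921^2 = 848241 ≡ 1237 (mod 2183)
1091 = 1024 + 64 + 2 + 1 in binary powers of 2.
So 9^1091 ≡ 1237 · 1267 · 81 · 9 ≡ 1302 (mod 2183).
Squaring chain: 1302; never reaches −1, so base 9 is a Miller–Rabin witness that 2183 is composite.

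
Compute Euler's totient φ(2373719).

Factor: 2373719 = 89 · 149 · 179.
φ(2373719) = (89−1) · (149−1) · (179−1) = 88 · 148 · 178 = 2318272.

2318272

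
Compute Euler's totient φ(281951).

Factor: 281951 = 43 · 79 · 83.
φ(281951) = (43−1) · (79−1) · (83−1) = 42 · 78 · 82 = 268632.

268632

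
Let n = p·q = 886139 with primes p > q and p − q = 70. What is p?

977

Since p = q + 70, we have 886139 = q(q + 70), so q² + 70q − 886139 = 0.
Discriminant: 70² + 4·886139 = 4900 + 3544556 = 3549456; √3549456 = 1884.
q = (−70 + 1884)/2 = 907, and p = q + 70 = 977.
Check: 907 · 977 = 886139.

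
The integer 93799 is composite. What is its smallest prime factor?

93799 is odd.
Digit sum 37, not divisible by 3.
Ends in 9: not divisible by 5.
7: 93799 = 7·13399 + 6
11: 93799 = 11·8527 + 2
13: 93799 = 13·7215 + 4
17: 93799 = 17·5517 + 10
19: 93799 = 19·4936 + 15
23: 93799 = 23·4078 + 5
29: 93799 = 29·3234 + 13
31: 93799 = 31·3025 + 24
37: 93799 = 37·2535 + 4
41: 93799 = 41·2287 + 32
43: 93799 = 43·2181 + 16
47: 93799 = 47·1995 + 34
53: 93799 = 53·1769 + 42
59: 93799 = 59·1589 + 48
61: 93799 = 61·1537 + 42
67: 93799 = 67·1399 + 66
71: 93799 = 71·1321 + 8
73: 93799 = 73·1284 + 67
79: 93799 = 79·1187 + 26
83: 93799 = 83·1130 + 9
89: 93799 = 89·1053 + 82
97: 93799 = 97·967

97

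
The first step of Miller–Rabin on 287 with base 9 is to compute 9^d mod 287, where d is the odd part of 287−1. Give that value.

32

287 − 1 = 286 = 2^1 · 143, so d = 143.
9^1 ≡ 9 (mod 287)
9^2 ≡ 9^2 = 81 ≡ 81 (mod 287)
9^4 ≡ 81^2 = 6561 ≡ 247 (mod 287)
9^8 ≡ 247^2 = 61009 ≡ 165 (mod 287)
9^16 ≡ 165^2 = 27225 ≡ 247 (mod 287)
9^32 ≡ 247^2 = 61009 ≡ 165 (mod 287)
9^64 ≡ 165^2 = 27225 ≡ 247 (mod 287)
9^128 ≡ 247^2 = 61009 ≡ 165 (mod 287)
143 = 128 + 8 + 4 + 2 + 1 in binary powers of 2.
So 9^143 ≡ 165 · 165 · 247 · 81 · 9 ≡ 32 (mod 287).
Squaring chain: 32; never reaches −1, so base 9 is a Miller–Rabin witness that 287 is composite.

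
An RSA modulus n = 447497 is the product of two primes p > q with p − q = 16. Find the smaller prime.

Since p = q + 16, we have 447497 = q(q + 16), so q² + 16q − 447497 = 0.
Discriminant: 16² + 4·447497 = 256 + 1789988 = 1790244; √1790244 = 1338.
q = (−16 + 1338)/2 = 661, and p = q + 16 = 677.
Check: 661 · 677 = 447497.

661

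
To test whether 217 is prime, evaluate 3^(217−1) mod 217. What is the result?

78

3^1 ≡ 3 (mod 217)
3^2 ≡ 3^2 = 9 ≡ 9 (mod 217)
3^4 ≡ 9^2 = 81 ≡ 81 (mod 217)
3^8 ≡ 81^2 = 6561 ≡ 51 (mod 217)
3^16 ≡ 51^2 = 2601 ≡ 214 (mod 217)
3^32 ≡ 214^2 = 45796 ≡ 9 (mod 217)
3^64 ≡ 9^2 = 81 ≡ 81 (mod 217)
3^128 ≡ 81^2 = 6561 ≡ 51 (mod 217)
216 = 128 + 64 + 16 + 8 in binary powers of 2.
So 3^216 ≡ 51 · 81 · 214 · 51 ≡ 78 (mod 217).
Since 78 ≠ 1, base 3 is a Fermat witness: 217 is composite.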